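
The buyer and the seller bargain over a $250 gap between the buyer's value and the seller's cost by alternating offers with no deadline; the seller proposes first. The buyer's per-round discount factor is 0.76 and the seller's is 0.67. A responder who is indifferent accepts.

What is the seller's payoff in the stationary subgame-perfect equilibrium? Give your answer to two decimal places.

In a stationary SPE each proposer offers the other exactly their discounted continuation value.
If the seller keeps x when proposing and the buyer keeps y when proposing, then x = 250 − 0.76y and y = 250 − 0.67x.
Solving: x = 250(1 − 0.76) / (1 − 0.67·0.76) = 60 / 0.4908 ≈ 122.2494.
The buyer gets 250 − 122.2494 ≈ 127.7506.

122.25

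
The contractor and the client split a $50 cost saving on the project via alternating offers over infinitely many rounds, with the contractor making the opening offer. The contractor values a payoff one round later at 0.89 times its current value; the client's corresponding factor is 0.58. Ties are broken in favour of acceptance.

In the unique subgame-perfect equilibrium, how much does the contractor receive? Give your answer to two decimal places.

43.41

Let x be the contractor's share when the contractor proposes and y be the client's share when the client proposes.
The client accepts iff offered ≥ 0.58·y, so x = 50 − 0.58y. Symmetrically y = 50 − 0.89x.
Substituting: x = 50 − 0.58(50 − 0.89x), giving x(1 − 0.89·0.58) = 50(1 − 0.58).
So x = 50 × 0.42 / 0.4838 ≈ 43.4064, and the client receives 50 − x ≈ 6.5936.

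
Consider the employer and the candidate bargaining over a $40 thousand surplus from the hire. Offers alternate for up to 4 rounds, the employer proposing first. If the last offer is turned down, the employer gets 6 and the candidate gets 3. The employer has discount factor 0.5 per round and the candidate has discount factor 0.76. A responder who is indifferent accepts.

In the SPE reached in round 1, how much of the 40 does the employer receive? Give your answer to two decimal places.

14.98

Work backward from the last round.
Round 4 (the candidate proposes): the employer gets 6 if talks fail, so the candidate offers 6 and keeps 34.
Round 3 (the employer proposes): the candidate can get 34 next round, worth 0.76 × 34 = 25.84 now, so the employer offers 25.84, keeping 14.16.
Round 2 (the candidate proposes): the employer can get 14.16 next round, worth 0.5 × 14.16 = 7.08 now; the candidate offers that and keeps 32.92.
Round 1 (the employer proposes): the candidate can get 32.92 next round, worth 0.76 × 32.92 = 25.0192 now; the employer offers that and keeps 14.9808.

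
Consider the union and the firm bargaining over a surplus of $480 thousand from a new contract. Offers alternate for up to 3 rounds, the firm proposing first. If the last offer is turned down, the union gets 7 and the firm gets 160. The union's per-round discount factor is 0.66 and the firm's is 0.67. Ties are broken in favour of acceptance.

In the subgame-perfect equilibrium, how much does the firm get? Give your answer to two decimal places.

372.36

Round 3 (the firm proposes): the union gets 7 if talks fail, so the firm offers 7 and keeps 473.
Round 2 (the union proposes): the firm can get 473 next round, worth 0.67 × 473 = 316.91 now. The union offers 316.91 and keeps 480 − 316.91 = 163.09.
Round 1 (the firm proposes): the union can get 163.09 next round, worth 0.66 × 163.09 = 107.6394 now; the firm offers that and keeps 372.3606.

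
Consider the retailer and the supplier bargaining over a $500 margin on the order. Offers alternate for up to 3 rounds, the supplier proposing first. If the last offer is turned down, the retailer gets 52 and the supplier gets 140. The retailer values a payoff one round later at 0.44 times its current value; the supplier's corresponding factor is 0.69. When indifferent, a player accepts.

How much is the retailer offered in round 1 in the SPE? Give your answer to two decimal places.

83.99

By backward induction:
Round 3 (the supplier proposes): the retailer gets 52 if talks fail, so the supplier offers 52 and keeps 448.
Round 2 (the retailer proposes): the supplier can get 448 next round, worth 0.69 × 448 = 309.12 now. The retailer offers 309.12 and keeps 500 − 309.12 = 190.88.
Round 1 (the supplier proposes): the retailer can get 190.88 next round, worth 0.44 × 190.88 = 83.9872 now, so the supplier offers 83.9872, keeping 416.0128.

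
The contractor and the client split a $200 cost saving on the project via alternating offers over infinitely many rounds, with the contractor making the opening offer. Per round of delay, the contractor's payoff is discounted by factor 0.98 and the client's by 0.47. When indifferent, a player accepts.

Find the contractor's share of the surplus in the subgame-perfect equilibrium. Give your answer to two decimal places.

When the contractor proposes, the client accepts any offer worth at least 0.47 times what the client would get by proposing next round; and vice versa.
This gives x = 200 − 0.47y and y = 200 − 0.98x, where x and y are each side's share when it proposes.
Hence (1 − 0.47·0.98)x = 200(1 − 0.47), i.e. 0.5394·x = 106.
x ≈ 196.5146; the client's share is 200 − x ≈ 3.4854.

196.51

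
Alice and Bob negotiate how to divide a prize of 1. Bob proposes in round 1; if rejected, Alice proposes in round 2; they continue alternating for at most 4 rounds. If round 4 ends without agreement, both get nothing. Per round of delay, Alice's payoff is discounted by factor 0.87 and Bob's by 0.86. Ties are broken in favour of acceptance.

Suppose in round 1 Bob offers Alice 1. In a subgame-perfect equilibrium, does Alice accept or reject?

Round 4 (Alice proposes): rejection yields 0 for Bob; Alice offers 0 and keeps 1.
Round 3 (Bob proposes): Alice can get 1 next round, worth 0.87 × 1 = 0.87 now, so Bob offers 0.87, keeping 0.13.
Round 2 (Alice proposes): Bob can get 0.13 next round, worth 0.86 × 0.13 = 0.1118 now, so Alice offers 0.1118, keeping 0.8882.
So by rejecting in round 1, Alice gets 0.8882 next round, worth 0.87 × 0.8882 = 0.772734 now.
Offer 1 ≥ 0.772734, so Alice accepts.

Accept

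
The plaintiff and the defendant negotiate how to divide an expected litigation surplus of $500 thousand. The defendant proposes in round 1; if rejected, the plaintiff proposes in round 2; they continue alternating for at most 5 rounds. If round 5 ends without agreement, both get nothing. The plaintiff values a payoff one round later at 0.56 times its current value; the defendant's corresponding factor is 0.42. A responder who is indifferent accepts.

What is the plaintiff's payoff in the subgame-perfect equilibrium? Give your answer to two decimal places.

Round 5 (the defendant proposes): the plaintiff will accept anything ≥ 0, so the defendant offers 0 and keeps 500.
Round 4 (the plaintiff proposes): the defendant can get 500 next round, worth 0.42 × 500 = 210 now; the plaintiff offers that and keeps 290.
Round 3 (the defendant proposes): the plaintiff can get 290 next round, worth 0.56 × 290 = 162.4 now, so the defendant offers 162.4, keeping 337.6.
Round 2 (the plaintiff proposes): the defendant can get 337.6 next round, worth 0.42 × 337.6 = 141.792 now; the plaintiff offers that and keeps 358.208.
Round 1 (the defendant proposes): the plaintiff can get 358.208 next round, worth 0.56 × 358.208 = 200.59648 now; the defendant offers that and keeps 299.40352.

200.60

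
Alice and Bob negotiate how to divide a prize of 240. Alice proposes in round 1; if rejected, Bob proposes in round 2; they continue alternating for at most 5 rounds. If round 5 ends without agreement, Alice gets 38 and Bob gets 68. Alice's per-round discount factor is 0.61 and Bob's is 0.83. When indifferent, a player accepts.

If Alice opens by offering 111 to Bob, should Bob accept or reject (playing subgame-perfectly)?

Reject

Work out Bob's continuation value if the offer is rejected.
Round 5 (Alice proposes): Bob gets 68 if talks fail, so Alice offers 68 and keeps 172.
Round 4 (Bob proposes): Alice can get 172 next round, worth 0.61 × 172 = 104.92 now, so Bob offers 104.92, keeping 135.08.
Round 3 (Alice proposes): Bob can get 135.08 next round, worth 0.83 × 135.08 = 112.1164 now. Alice offers 112.1164 and keeps 240 − 112.1164 = 127.8836.
Round 2 (Bob proposes): Alice can get 127.8836 next round, worth 0.61 × 127.8836 = 78.008996 now. Bob offers 78.008996 and keeps 240 − 78.008996 = 161.991004.
So by rejecting in round 1, Bob gets 161.991004 next round, worth 0.83 × 161.991004 = 134.45253332 now.
Offer 111 < 134.45253332, so Bob rejects.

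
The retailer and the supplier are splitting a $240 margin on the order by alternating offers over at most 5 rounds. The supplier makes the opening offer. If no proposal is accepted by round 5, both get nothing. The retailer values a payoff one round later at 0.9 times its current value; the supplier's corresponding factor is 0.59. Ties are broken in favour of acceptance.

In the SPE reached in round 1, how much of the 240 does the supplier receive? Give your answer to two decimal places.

Work backward from the last round.
Round 5 (the supplier proposes): the retailer will accept anything ≥ 0, so the supplier offers 0 and keeps 240.
Round 4 (the retailer proposes): the supplier can get 240 next round, worth 0.59 × 240 = 141.6 now, so the retailer offers 141.6, keeping 98.4.
Round 3 (the supplier proposes): the retailer can get 98.4 next round, worth 0.9 × 98.4 = 88.56 now; the supplier offers that and keeps 151.44.
Round 2 (the retailer proposes): the supplier can get 151.44 next round, worth 0.59 × 151.44 = 89.3496 now. The retailer offers 89.3496 and keeps 240 − 89.3496 = 150.6504.
Round 1 (the supplier proposes): the retailer can get 150.6504 next round, worth 0.9 × 150.6504 = 135.58536 now; the supplier offers that and keeps 104.41464.

104.41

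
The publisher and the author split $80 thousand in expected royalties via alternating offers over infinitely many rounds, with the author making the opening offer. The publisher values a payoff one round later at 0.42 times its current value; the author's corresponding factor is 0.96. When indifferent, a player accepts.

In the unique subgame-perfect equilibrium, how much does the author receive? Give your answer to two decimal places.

77.75

When the author proposes, the publisher accepts any offer worth at least 0.42 times what the publisher would get by proposing next round; and vice versa.
This gives x = 80 − 0.42y and y = 80 − 0.96x, where x and y are each side's share when it proposes.
Hence (1 − 0.42·0.96)x = 80(1 − 0.42), i.e. 0.5968·x = 46.4.
x ≈ 77.7480; the publisher's share is 80 − x ≈ 2.2520.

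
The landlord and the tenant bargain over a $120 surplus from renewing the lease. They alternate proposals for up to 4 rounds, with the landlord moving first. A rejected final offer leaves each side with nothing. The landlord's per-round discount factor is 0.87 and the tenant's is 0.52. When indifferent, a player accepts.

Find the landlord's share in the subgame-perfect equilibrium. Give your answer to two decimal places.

Solve by backward induction from round 4.
Round 4 (the tenant proposes): rejection yields 0 for the landlord; the tenant offers 0 and keeps 120.
Round 3 (the landlord proposes): the tenant can get 120 next round, worth 0.52 × 120 = 62.4 now; the landlord offers that and keeps 57.6.
Round 2 (the tenant proposes): the landlord can get 57.6 next round, worth 0.87 × 57.6 = 50.112 now. The tenant offers 50.112 and keeps 120 − 50.112 = 69.888.
Round 1 (the landlord proposes): the tenant can get 69.888 next round, worth 0.52 × 69.888 = 36.34176 now; the landlord offers that and keeps 83.65824.

83.66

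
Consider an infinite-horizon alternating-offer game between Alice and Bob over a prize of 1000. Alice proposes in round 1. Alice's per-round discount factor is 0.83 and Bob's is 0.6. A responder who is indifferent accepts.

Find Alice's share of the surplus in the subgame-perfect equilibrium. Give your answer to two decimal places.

In a stationary SPE each proposer offers the other exactly their discounted continuation value.
If Alice keeps x when proposing and Bob keeps y when proposing, then x = 1000 − 0.6y and y = 1000 − 0.83x.
Solving: x = 1000(1 − 0.6) / (1 − 0.83·0.6) = 400 / 0.502 ≈ 796.8127.
Bob gets 1000 − 796.8127 ≈ 203.1873.

796.81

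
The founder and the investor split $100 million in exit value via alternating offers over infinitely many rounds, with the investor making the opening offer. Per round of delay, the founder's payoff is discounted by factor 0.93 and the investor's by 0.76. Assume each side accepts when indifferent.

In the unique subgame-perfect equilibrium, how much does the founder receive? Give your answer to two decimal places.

In a stationary SPE each proposer offers the other exactly their discounted continuation value.
If the investor keeps x when proposing and the founder keeps y when proposing, then x = 100 − 0.93y and y = 100 − 0.76x.
Solving: x = 100(1 − 0.93) / (1 − 0.76·0.93) = 7 / 0.2932 ≈ 23.8745.
The founder gets 100 − 23.8745 ≈ 76.1255.

76.13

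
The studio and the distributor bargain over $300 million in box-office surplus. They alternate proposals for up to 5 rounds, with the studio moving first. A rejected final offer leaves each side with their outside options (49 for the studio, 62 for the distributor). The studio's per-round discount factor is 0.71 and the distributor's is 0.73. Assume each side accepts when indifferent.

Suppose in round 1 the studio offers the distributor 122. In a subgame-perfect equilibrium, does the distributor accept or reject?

Accept

Round 5 (the studio proposes): the distributor gets 62 if talks fail, so the studio offers 62 and keeps 238.
Round 4 (the distributor proposes): the studio can get 238 next round, worth 0.71 × 238 = 168.98 now, so the distributor offers 168.98, keeping 131.02.
Round 3 (the studio proposes): the distributor can get 131.02 next round, worth 0.73 × 131.02 = 95.6446 now. The studio offers 95.6446 and keeps 300 − 95.6446 = 204.3554.
Round 2 (the distributor proposes): the studio can get 204.3554 next round, worth 0.71 × 204.3554 = 145.092334 now, so the distributor offers 145.092334, keeping 154.907666.
So by rejecting in round 1, the distributor gets 154.907666 next round, worth 0.73 × 154.907666 = 113.08259618 now.
Offer 122 ≥ 113.08259618, so the distributor accepts.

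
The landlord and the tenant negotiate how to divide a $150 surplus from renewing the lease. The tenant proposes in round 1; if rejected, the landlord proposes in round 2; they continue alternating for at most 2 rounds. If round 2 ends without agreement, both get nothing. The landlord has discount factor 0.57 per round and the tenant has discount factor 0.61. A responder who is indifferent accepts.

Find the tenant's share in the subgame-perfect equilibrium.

64.5

Round 2 (the landlord proposes): the tenant will accept anything ≥ 0, so the landlord offers 0 and keeps 150.
Round 1 (the tenant proposes): the landlord can get 150 next round, worth 0.57 × 150 = 85.5 now. The tenant offers 85.5 and keeps 150 − 85.5 = 64.5.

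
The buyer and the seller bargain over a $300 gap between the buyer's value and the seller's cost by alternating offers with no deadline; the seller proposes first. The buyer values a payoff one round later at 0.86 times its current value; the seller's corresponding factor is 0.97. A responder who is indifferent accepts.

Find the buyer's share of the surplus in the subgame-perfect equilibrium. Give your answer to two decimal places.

When the seller proposes, the buyer accepts any offer worth at least 0.86 times what the buyer would get by proposing next round; and vice versa.
This gives x = 300 − 0.86y and y = 300 − 0.97x, where x and y are each side's share when it proposes.
Hence (1 − 0.86·0.97)x = 300(1 − 0.86), i.e. 0.1658·x = 42.
x ≈ 253.3172; the buyer's share is 300 − x ≈ 46.6828.

46.68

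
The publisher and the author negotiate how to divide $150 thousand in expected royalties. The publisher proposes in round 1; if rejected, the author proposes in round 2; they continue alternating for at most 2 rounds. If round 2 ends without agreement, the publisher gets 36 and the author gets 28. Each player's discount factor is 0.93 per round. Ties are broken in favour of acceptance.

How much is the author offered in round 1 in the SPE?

106.02

Round 2 (the author proposes): the publisher gets 36 if talks fail, so the author offers 36 and keeps 114.
Round 1 (the publisher proposes): the author can get 114 next round, worth 0.93 × 114 = 106.02 now, so the publisher offers 106.02, keeping 43.98.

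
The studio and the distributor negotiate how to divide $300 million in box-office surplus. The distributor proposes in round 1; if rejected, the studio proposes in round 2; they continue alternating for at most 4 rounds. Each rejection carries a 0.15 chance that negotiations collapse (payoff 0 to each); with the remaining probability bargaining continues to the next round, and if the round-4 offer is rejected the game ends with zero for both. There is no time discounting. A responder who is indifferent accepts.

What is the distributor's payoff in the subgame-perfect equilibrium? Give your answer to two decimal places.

77.51

Round 4 (the studio proposes): rejection yields 0 for the distributor; the studio offers 0 and keeps 300.
Round 3 (the distributor proposes): rejecting gives the studio an expected 0.85 × 300 = 255. The distributor offers 255 and keeps 300 − 255 = 45.
Round 2 (the studio proposes): rejecting gives the distributor an expected 0.85 × 45 = 38.25; the studio offers that and keeps 261.75.
Round 1 (the distributor proposes): rejecting gives the studio an expected 0.85 × 261.75 = 222.4875. The distributor offers 222.4875 and keeps 300 − 222.4875 = 77.5125.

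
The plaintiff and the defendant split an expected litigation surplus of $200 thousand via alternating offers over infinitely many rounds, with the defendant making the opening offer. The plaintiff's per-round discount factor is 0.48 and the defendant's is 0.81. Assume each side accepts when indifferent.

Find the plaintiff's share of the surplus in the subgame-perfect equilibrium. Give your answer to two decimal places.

Let x be the defendant's share when the defendant proposes and y be the plaintiff's share when the plaintiff proposes.
The plaintiff accepts iff offered ≥ 0.48·y, so x = 200 − 0.48y. Symmetrically y = 200 − 0.81x.
Substituting: x = 200 − 0.48(200 − 0.81x), giving x(1 − 0.81·0.48) = 200(1 − 0.48).
So x = 200 × 0.52 / 0.6112 ≈ 170.1571, and the plaintiff receives 200 − x ≈ 29.8429.

29.84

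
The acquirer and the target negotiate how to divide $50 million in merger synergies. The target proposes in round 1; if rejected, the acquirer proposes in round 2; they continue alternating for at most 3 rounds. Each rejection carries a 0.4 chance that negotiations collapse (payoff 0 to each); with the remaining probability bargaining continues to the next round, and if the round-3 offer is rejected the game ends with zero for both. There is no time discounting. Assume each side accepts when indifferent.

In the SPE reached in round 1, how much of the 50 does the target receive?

38

By backward induction:
Round 3 (the target proposes): rejection yields 0 for the acquirer; the target offers 0 and keeps 50.
Round 2 (the acquirer proposes): rejecting gives the target an expected 0.6 × 50 = 30; the acquirer offers that and keeps 20.
Round 1 (the target proposes): rejecting gives the acquirer an expected 0.6 × 20 = 12, so the target offers 12, keeping 38.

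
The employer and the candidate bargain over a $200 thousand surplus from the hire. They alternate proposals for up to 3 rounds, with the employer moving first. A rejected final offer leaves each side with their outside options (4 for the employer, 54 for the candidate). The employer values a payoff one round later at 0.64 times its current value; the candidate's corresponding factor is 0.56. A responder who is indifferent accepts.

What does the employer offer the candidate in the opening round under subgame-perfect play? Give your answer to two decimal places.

Round 3 (the employer proposes): the candidate gets 54 if talks fail, so the employer offers 54 and keeps 146.
Round 2 (the candidate proposes): the employer can get 146 next round, worth 0.64 × 146 = 93.44 now; the candidate offers that and keeps 106.56.
Round 1 (the employer proposes): the candidate can get 106.56 next round, worth 0.56 × 106.56 = 59.6736 now. The employer offers 59.6736 and keeps 200 − 59.6736 = 140.3264.

59.67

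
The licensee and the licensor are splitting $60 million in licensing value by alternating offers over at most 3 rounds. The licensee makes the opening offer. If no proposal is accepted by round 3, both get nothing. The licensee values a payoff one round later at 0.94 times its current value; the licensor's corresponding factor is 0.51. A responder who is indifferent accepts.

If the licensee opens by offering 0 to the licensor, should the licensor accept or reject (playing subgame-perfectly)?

Reject

Round 3 (the licensee proposes): rejection yields 0 for the licensor; the licensee offers 0 and keeps 60.
Round 2 (the licensor proposes): the licensee can get 60 next round, worth 0.94 × 60 = 56.4 now, so the licensor offers 56.4, keeping 3.6.
So by rejecting in round 1, the licensor gets 3.6 next round, worth 0.51 × 3.6 = 1.836 now.
Offer 0 < 1.836, so the licensor rejects.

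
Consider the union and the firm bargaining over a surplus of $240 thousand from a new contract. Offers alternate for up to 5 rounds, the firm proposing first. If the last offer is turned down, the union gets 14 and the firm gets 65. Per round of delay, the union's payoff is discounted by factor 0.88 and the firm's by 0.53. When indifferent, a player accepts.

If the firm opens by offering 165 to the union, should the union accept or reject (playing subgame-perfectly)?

Work out the union's continuation value if the offer is rejected.
Round 5 (the firm proposes): the union gets 14 if talks fail, so the firm offers 14 and keeps 226.
Round 4 (the union proposes): the firm can get 226 next round, worth 0.53 × 226 = 119.78 now, so the union offers 119.78, keeping 120.22.
Round 3 (the firm proposes): the union can get 120.22 next round, worth 0.88 × 120.22 = 105.7936 now, so the firm offers 105.7936, keeping 134.2064.
Round 2 (the union proposes): the firm can get 134.2064 next round, worth 0.53 × 134.2064 = 71.129392 now; the union offers that and keeps 168.870608.
So by rejecting in round 1, the union gets 168.870608 next round, worth 0.88 × 168.870608 = 148.60613504 now.
Offer 165 ≥ 148.60613504, so the union accepts.

Accept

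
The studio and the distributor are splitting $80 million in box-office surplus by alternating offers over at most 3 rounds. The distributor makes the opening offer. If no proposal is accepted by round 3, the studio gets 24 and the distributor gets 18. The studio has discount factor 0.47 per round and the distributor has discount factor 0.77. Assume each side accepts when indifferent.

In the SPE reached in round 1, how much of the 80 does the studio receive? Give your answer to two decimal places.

17.33

Round 3 (the distributor proposes): the studio gets 24 if talks fail, so the distributor offers 24 and keeps 56.
Round 2 (the studio proposes): the distributor can get 56 next round, worth 0.77 × 56 = 43.12 now. The studio offers 43.12 and keeps 80 − 43.12 = 36.88.
Round 1 (the distributor proposes): the studio can get 36.88 next round, worth 0.47 × 36.88 = 17.3336 now; the distributor offers that and keeps 62.6664.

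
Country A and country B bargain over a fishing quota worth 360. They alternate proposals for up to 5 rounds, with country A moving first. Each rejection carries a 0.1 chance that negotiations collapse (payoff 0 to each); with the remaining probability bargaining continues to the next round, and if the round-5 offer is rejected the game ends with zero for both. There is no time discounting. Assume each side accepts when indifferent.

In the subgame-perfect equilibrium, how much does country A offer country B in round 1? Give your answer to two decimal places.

58.64

Round 5 (country A proposes): country B will accept anything ≥ 0, so country A offers 0 and keeps 360.
Round 4 (country B proposes): rejecting gives country A an expected 0.9 × 360 = 324. Country B offers 324 and keeps 360 − 324 = 36.
Round 3 (country A proposes): rejecting gives country B an expected 0.9 × 36 = 32.4; country A offers that and keeps 327.6.
Round 2 (country B proposes): rejecting gives country A an expected 0.9 × 327.6 = 294.84, so country B offers 294.84, keeping 65.16.
Round 1 (country A proposes): rejecting gives country B an expected 0.9 × 65.16 = 58.644, so country A offers 58.644, keeping 301.356.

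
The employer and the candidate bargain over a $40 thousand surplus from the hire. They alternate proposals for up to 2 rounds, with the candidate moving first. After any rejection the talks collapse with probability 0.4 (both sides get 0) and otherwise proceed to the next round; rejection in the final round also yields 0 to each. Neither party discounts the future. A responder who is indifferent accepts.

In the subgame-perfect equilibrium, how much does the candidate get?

By backward induction:
Round 2 (the employer proposes): rejection yields 0 for the candidate; the employer offers 0 and keeps 40.
Round 1 (the candidate proposes): rejecting gives the employer an expected 0.6 × 40 = 24; the candidate offers that and keeps 16.

16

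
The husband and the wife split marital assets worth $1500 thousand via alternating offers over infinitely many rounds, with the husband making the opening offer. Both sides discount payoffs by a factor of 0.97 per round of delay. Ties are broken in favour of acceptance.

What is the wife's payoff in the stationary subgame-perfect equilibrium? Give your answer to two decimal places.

738.58

When the husband proposes, the wife accepts any offer worth at least 0.97 times what the wife would get by proposing next round; and vice versa.
This gives x = 1500 − 0.97y and y = 1500 − 0.97x, where x and y are each side's share when it proposes.
Hence (1 − 0.97·0.97)x = 1500(1 − 0.97), i.e. 0.0591·x = 45.
x ≈ 761.4213; the wife's share is 1500 − x ≈ 738.5787.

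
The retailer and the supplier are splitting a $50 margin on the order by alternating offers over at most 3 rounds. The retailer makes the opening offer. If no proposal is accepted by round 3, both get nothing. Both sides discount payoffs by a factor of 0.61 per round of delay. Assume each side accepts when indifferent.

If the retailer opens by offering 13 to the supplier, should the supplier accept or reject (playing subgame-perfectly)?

Accept

Work out the supplier's continuation value if the offer is rejected.
Round 3 (the retailer proposes): the supplier will accept anything ≥ 0, so the retailer offers 0 and keeps 50.
Round 2 (the supplier proposes): the retailer can get 50 next round, worth 0.61 × 50 = 30.5 now. The supplier offers 30.5 and keeps 50 − 30.5 = 19.5.
So by rejecting in round 1, the supplier gets 19.5 next round, worth 0.61 × 19.5 = 11.895 now.
Offer 13 ≥ 11.895, so the supplier accepts.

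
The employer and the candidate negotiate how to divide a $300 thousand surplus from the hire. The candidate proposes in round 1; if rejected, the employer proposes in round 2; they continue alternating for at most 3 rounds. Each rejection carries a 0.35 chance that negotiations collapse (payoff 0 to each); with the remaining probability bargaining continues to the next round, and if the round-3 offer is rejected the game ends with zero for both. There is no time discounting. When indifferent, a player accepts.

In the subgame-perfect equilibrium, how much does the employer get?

Round 3 (the candidate proposes): the employer will accept anything ≥ 0, so the candidate offers 0 and keeps 300.
Round 2 (the employer proposes): rejecting gives the candidate an expected 0.65 × 300 = 195; the employer offers that and keeps 105.
Round 1 (the candidate proposes): rejecting gives the employer an expected 0.65 × 105 = 68.25; the candidate offers that and keeps 231.75.

68.25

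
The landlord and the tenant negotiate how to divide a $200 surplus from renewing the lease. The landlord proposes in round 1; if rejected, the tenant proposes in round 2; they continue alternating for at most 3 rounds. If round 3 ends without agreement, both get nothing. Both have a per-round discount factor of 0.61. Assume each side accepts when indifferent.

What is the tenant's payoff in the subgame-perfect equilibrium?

47.58

Round 3 (the landlord proposes): the tenant will accept anything ≥ 0, so the landlord offers 0 and keeps 200.
Round 2 (the tenant proposes): the landlord can get 200 next round, worth 0.61 × 200 = 122 now; the tenant offers that and keeps 78.
Round 1 (the landlord proposes): the tenant can get 78 next round, worth 0.61 × 78 = 47.58 now. The landlord offers 47.58 and keeps 200 − 47.58 = 152.42.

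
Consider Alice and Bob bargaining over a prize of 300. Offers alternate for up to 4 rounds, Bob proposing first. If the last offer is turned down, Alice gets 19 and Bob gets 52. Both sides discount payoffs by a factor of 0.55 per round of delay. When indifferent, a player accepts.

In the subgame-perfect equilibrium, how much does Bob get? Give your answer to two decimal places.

184.49

Work backward from the last round.
Round 4 (Alice proposes): Bob gets 52 if talks fail, so Alice offers 52 and keeps 248.
Round 3 (Bob proposes): Alice can get 248 next round, worth 0.55 × 248 = 136.4 now, so Bob offers 136.4, keeping 163.6.
Round 2 (Alice proposes): Bob can get 163.6 next round, worth 0.55 × 163.6 = 89.98 now, so Alice offers 89.98, keeping 210.02.
Round 1 (Bob proposes): Alice can get 210.02 next round, worth 0.55 × 210.02 = 115.511 now. Bob offers 115.511 and keeps 300 − 115.511 = 184.489.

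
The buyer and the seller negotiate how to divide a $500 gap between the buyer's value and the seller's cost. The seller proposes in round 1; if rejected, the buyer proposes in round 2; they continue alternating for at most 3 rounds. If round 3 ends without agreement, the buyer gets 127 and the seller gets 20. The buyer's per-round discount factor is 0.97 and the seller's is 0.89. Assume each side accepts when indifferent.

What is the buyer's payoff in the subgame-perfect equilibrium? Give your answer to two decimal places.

Round 3 (the seller proposes): the buyer gets 127 if talks fail, so the seller offers 127 and keeps 373.
Round 2 (the buyer proposes): the seller can get 373 next round, worth 0.89 × 373 = 331.97 now. The buyer offers 331.97 and keeps 500 − 331.97 = 168.03.
Round 1 (the seller proposes): the buyer can get 168.03 next round, worth 0.97 × 168.03 = 162.9891 now; the seller offers that and keeps 337.0109.

162.99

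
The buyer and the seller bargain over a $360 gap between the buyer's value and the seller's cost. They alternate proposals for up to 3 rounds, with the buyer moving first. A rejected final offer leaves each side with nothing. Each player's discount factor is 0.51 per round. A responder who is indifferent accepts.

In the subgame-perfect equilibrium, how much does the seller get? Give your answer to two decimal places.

Round 3 (the buyer proposes): the seller will accept anything ≥ 0, so the buyer offers 0 and keeps 360.
Round 2 (the seller proposes): the buyer can get 360 next round, worth 0.51 × 360 = 183.6 now. The seller offers 183.6 and keeps 360 − 183.6 = 176.4.
Round 1 (the buyer proposes): the seller can get 176.4 next round, worth 0.51 × 176.4 = 89.964 now, so the buyer offers 89.964, keeping 270.036.

89.96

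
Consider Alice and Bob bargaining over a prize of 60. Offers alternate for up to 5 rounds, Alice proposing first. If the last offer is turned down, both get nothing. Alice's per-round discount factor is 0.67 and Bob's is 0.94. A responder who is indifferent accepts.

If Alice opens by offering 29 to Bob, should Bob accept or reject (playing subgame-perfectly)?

Reject

Round 5 (Alice proposes): rejection yields 0 for Bob; Alice offers 0 and keeps 60.
Round 4 (Bob proposes): Alice can get 60 next round, worth 0.67 × 60 = 40.2 now. Bob offers 40.2 and keeps 60 − 40.2 = 19.8.
Round 3 (Alice proposes): Bob can get 19.8 next round, worth 0.94 × 19.8 = 18.612 now; Alice offers that and keeps 41.388.
Round 2 (Bob proposes): Alice can get 41.388 next round, worth 0.67 × 41.388 = 27.72996 now, so Bob offers 27.72996, keeping 32.27004.
So by rejecting in round 1, Bob gets 32.27004 next round, worth 0.94 × 32.27004 = 30.3338376 now.
Offer 29 < 30.3338376, so Bob rejects.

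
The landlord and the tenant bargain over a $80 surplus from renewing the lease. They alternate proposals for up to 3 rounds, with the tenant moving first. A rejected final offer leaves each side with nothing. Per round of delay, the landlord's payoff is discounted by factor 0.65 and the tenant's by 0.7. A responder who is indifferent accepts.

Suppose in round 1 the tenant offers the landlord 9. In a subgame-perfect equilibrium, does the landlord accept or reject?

Round 3 (the tenant proposes): the landlord will accept anything ≥ 0, so the tenant offers 0 and keeps 80.
Round 2 (the landlord proposes): the tenant can get 80 next round, worth 0.7 × 80 = 56 now, so the landlord offers 56, keeping 24.
So by rejecting in round 1, the landlord gets 24 next round, worth 0.65 × 24 = 15.6 now.
Offer 9 < 15.6, so the landlord rejects.

Reject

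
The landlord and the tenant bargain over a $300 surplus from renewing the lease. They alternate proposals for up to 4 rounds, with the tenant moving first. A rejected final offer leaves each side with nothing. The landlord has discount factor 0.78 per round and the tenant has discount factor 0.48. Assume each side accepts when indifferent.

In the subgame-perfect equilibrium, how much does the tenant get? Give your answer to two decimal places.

Round 4 (the landlord proposes): rejection yields 0 for the tenant; the landlord offers 0 and keeps 300.
Round 3 (the tenant proposes): the landlord can get 300 next round, worth 0.78 × 300 = 234 now. The tenant offers 234 and keeps 300 − 234 = 66.
Round 2 (the landlord proposes): the tenant can get 66 next round, worth 0.48 × 66 = 31.68 now; the landlord offers that and keeps 268.32.
Round 1 (the tenant proposes): the landlord can get 268.32 next round, worth 0.78 × 268.32 = 209.2896 now. The tenant offers 209.2896 and keeps 300 − 209.2896 = 90.7104.

90.71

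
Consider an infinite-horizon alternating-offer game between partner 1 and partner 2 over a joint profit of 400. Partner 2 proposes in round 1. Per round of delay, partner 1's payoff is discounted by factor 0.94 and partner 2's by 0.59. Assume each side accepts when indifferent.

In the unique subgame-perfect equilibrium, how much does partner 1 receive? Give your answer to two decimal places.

346.12

In a stationary SPE each proposer offers the other exactly their discounted continuation value.
If partner 2 keeps x when proposing and partner 1 keeps y when proposing, then x = 400 − 0.94y and y = 400 − 0.59x.
Solving: x = 400(1 − 0.94) / (1 − 0.59·0.94) = 24 / 0.4454 ≈ 53.8841.
Partner 1 gets 400 − 53.8841 ≈ 346.1159.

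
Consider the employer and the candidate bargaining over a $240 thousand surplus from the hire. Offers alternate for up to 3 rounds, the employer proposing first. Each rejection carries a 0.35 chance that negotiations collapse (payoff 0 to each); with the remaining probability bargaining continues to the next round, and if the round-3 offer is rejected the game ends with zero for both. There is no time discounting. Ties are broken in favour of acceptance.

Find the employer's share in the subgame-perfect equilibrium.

185.4

Round 3 (the employer proposes): rejection yields 0 for the candidate; the employer offers 0 and keeps 240.
Round 2 (the candidate proposes): rejecting gives the employer an expected 0.65 × 240 = 156; the candidate offers that and keeps 84.
Round 1 (the employer proposes): rejecting gives the candidate an expected 0.65 × 84 = 54.6, so the employer offers 54.6, keeping 185.4.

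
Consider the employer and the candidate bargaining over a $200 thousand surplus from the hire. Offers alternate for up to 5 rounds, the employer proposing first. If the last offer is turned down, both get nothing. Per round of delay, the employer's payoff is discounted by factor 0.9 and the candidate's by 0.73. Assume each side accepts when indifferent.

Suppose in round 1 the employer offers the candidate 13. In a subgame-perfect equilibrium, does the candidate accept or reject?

Round 5 (the employer proposes): the candidate will accept anything ≥ 0, so the employer offers 0 and keeps 200.
Round 4 (the candidate proposes): the employer can get 200 next round, worth 0.9 × 200 = 180 now. The candidate offers 180 and keeps 200 − 180 = 20.
Round 3 (the employer proposes): the candidate can get 20 next round, worth 0.73 × 20 = 14.6 now. The employer offers 14.6 and keeps 200 − 14.6 = 185.4.
Round 2 (the candidate proposes): the employer can get 185.4 next round, worth 0.9 × 185.4 = 166.86 now. The candidate offers 166.86 and keeps 200 − 166.86 = 33.14.
So by rejecting in round 1, the candidate gets 33.14 next round, worth 0.73 × 33.14 = 24.1922 now.
Offer 13 < 24.1922, so the candidate rejects.

Reject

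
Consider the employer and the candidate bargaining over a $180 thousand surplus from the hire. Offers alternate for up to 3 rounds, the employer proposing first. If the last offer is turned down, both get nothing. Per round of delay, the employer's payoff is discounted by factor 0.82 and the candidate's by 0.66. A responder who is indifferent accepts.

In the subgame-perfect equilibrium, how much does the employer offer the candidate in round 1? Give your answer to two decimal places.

Round 3 (the employer proposes): rejection yields 0 for the candidate; the employer offers 0 and keeps 180.
Round 2 (the candidate proposes): the employer can get 180 next round, worth 0.82 × 180 = 147.6 now. The candidate offers 147.6 and keeps 180 − 147.6 = 32.4.
Round 1 (the employer proposes): the candidate can get 32.4 next round, worth 0.66 × 32.4 = 21.384 now, so the employer offers 21.384, keeping 158.616.

21.38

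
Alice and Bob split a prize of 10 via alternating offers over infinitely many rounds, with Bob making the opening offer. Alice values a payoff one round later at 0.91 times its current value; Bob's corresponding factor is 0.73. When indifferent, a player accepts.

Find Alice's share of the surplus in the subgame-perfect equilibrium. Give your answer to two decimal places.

7.32

Let x be Bob's share when Bob proposes and y be Alice's share when Alice proposes.
Alice accepts iff offered ≥ 0.91·y, so x = 10 − 0.91y. Symmetrically y = 10 − 0.73x.
Substituting: x = 10 − 0.91(10 − 0.73x), giving x(1 − 0.73·0.91) = 10(1 − 0.91).
So x = 10 × 0.09 / 0.3357 ≈ 2.6810, and Alice receives 10 − x ≈ 7.3190.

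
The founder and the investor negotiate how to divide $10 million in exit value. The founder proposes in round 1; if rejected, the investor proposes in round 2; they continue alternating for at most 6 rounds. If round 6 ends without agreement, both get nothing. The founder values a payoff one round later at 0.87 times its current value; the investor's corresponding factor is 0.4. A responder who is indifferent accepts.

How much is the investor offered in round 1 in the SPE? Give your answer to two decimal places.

1.19

Round 6 (the investor proposes): the founder will accept anything ≥ 0, so the investor offers 0 and keeps 10.
Round 5 (the founder proposes): the investor can get 10 next round, worth 0.4 × 10 = 4 now, so the founder offers 4, keeping 6.
Round 4 (the investor proposes): the founder can get 6 next round, worth 0.87 × 6 = 5.22 now, so the investor offers 5.22, keeping 4.78.
Round 3 (the founder proposes): the investor can get 4.78 next round, worth 0.4 × 4.78 = 1.912 now. The founder offers 1.912 and keeps 10 − 1.912 = 8.088.
Round 2 (the investor proposes): the founder can get 8.088 next round, worth 0.87 × 8.088 = 7.03656 now, so the investor offers 7.03656, keeping 2.96344.
Round 1 (the founder proposes): the investor can get 2.96344 next round, worth 0.4 × 2.96344 = 1.185376 now; the founder offers that and keeps 8.814624.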